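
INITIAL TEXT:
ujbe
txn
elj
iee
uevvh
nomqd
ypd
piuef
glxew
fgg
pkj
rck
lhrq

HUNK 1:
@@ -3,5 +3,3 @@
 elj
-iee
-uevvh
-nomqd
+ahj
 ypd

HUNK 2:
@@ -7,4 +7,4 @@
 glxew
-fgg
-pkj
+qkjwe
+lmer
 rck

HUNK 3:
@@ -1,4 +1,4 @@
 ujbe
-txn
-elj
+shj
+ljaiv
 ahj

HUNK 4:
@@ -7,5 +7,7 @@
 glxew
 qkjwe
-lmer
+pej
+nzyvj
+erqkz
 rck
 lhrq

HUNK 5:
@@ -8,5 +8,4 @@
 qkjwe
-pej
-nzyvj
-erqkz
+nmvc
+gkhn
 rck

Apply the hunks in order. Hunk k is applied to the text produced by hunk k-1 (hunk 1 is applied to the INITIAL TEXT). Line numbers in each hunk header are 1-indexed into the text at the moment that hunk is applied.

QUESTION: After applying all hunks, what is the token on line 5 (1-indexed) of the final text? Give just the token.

Answer: ypd

Derivation:
Hunk 1: at line 3 remove [iee,uevvh,nomqd] add [ahj] -> 11 lines: ujbe txn elj ahj ypd piuef glxew fgg pkj rck lhrq
Hunk 2: at line 7 remove [fgg,pkj] add [qkjwe,lmer] -> 11 lines: ujbe txn elj ahj ypd piuef glxew qkjwe lmer rck lhrq
Hunk 3: at line 1 remove [txn,elj] add [shj,ljaiv] -> 11 lines: ujbe shj ljaiv ahj ypd piuef glxew qkjwe lmer rck lhrq
Hunk 4: at line 7 remove [lmer] add [pej,nzyvj,erqkz] -> 13 lines: ujbe shj ljaiv ahj ypd piuef glxew qkjwe pej nzyvj erqkz rck lhrq
Hunk 5: at line 8 remove [pej,nzyvj,erqkz] add [nmvc,gkhn] -> 12 lines: ujbe shj ljaiv ahj ypd piuef glxew qkjwe nmvc gkhn rck lhrq
Final line 5: ypd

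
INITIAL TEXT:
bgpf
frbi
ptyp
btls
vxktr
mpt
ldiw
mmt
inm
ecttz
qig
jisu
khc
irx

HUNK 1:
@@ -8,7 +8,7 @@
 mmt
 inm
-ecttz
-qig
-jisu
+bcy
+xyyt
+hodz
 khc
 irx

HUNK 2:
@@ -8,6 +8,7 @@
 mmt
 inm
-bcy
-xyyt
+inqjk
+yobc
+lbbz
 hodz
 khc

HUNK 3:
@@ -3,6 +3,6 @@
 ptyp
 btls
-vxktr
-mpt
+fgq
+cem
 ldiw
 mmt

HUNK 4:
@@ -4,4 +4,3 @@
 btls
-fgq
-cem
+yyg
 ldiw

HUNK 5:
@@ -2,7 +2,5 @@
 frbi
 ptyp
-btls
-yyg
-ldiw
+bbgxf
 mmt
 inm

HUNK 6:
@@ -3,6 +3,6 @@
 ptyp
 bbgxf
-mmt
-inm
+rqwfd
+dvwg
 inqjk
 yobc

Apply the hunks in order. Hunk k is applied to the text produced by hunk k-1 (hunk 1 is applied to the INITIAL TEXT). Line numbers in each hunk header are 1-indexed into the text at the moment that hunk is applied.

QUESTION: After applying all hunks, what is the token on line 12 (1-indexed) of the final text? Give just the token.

Answer: irx

Derivation:
Hunk 1: at line 8 remove [ecttz,qig,jisu] add [bcy,xyyt,hodz] -> 14 lines: bgpf frbi ptyp btls vxktr mpt ldiw mmt inm bcy xyyt hodz khc irx
Hunk 2: at line 8 remove [bcy,xyyt] add [inqjk,yobc,lbbz] -> 15 lines: bgpf frbi ptyp btls vxktr mpt ldiw mmt inm inqjk yobc lbbz hodz khc irx
Hunk 3: at line 3 remove [vxktr,mpt] add [fgq,cem] -> 15 lines: bgpf frbi ptyp btls fgq cem ldiw mmt inm inqjk yobc lbbz hodz khc irx
Hunk 4: at line 4 remove [fgq,cem] add [yyg] -> 14 lines: bgpf frbi ptyp btls yyg ldiw mmt inm inqjk yobc lbbz hodz khc irx
Hunk 5: at line 2 remove [btls,yyg,ldiw] add [bbgxf] -> 12 lines: bgpf frbi ptyp bbgxf mmt inm inqjk yobc lbbz hodz khc irx
Hunk 6: at line 3 remove [mmt,inm] add [rqwfd,dvwg] -> 12 lines: bgpf frbi ptyp bbgxf rqwfd dvwg inqjk yobc lbbz hodz khc irx
Final line 12: irx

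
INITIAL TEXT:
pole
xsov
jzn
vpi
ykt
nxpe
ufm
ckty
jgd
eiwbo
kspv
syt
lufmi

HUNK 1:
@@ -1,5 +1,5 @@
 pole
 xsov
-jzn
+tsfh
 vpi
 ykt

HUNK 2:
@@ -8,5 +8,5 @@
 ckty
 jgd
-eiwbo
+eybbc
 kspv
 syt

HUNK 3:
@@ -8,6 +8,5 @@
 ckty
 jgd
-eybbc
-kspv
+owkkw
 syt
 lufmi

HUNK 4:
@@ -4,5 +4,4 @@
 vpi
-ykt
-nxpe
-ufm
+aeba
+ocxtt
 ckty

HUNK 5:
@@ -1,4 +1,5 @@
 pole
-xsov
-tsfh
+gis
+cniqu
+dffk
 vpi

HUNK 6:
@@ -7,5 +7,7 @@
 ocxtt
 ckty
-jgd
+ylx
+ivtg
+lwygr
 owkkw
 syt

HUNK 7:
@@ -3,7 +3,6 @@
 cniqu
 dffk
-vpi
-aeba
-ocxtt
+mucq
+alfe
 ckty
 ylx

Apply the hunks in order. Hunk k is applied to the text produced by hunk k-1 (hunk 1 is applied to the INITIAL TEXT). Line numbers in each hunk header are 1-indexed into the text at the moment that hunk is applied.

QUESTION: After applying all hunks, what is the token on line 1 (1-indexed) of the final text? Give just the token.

Answer: pole

Derivation:
Hunk 1: at line 1 remove [jzn] add [tsfh] -> 13 lines: pole xsov tsfh vpi ykt nxpe ufm ckty jgd eiwbo kspv syt lufmi
Hunk 2: at line 8 remove [eiwbo] add [eybbc] -> 13 lines: pole xsov tsfh vpi ykt nxpe ufm ckty jgd eybbc kspv syt lufmi
Hunk 3: at line 8 remove [eybbc,kspv] add [owkkw] -> 12 lines: pole xsov tsfh vpi ykt nxpe ufm ckty jgd owkkw syt lufmi
Hunk 4: at line 4 remove [ykt,nxpe,ufm] add [aeba,ocxtt] -> 11 lines: pole xsov tsfh vpi aeba ocxtt ckty jgd owkkw syt lufmi
Hunk 5: at line 1 remove [xsov,tsfh] add [gis,cniqu,dffk] -> 12 lines: pole gis cniqu dffk vpi aeba ocxtt ckty jgd owkkw syt lufmi
Hunk 6: at line 7 remove [jgd] add [ylx,ivtg,lwygr] -> 14 lines: pole gis cniqu dffk vpi aeba ocxtt ckty ylx ivtg lwygr owkkw syt lufmi
Hunk 7: at line 3 remove [vpi,aeba,ocxtt] add [mucq,alfe] -> 13 lines: pole gis cniqu dffk mucq alfe ckty ylx ivtg lwygr owkkw syt lufmi
Final line 1: pole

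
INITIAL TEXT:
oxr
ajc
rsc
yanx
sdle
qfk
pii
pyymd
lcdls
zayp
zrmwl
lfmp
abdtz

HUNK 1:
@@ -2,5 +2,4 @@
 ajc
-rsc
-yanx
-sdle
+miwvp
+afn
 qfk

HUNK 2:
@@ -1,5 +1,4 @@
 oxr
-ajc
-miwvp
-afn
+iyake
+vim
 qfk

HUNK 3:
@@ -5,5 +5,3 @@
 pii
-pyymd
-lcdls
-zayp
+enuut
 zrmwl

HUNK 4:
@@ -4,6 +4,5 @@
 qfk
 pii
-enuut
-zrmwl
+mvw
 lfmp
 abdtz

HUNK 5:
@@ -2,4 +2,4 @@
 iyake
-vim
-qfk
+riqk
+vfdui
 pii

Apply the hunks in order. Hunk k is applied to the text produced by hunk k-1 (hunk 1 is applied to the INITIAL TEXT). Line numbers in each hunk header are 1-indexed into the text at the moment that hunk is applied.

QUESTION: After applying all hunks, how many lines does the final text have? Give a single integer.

Answer: 8

Derivation:
Hunk 1: at line 2 remove [rsc,yanx,sdle] add [miwvp,afn] -> 12 lines: oxr ajc miwvp afn qfk pii pyymd lcdls zayp zrmwl lfmp abdtz
Hunk 2: at line 1 remove [ajc,miwvp,afn] add [iyake,vim] -> 11 lines: oxr iyake vim qfk pii pyymd lcdls zayp zrmwl lfmp abdtz
Hunk 3: at line 5 remove [pyymd,lcdls,zayp] add [enuut] -> 9 lines: oxr iyake vim qfk pii enuut zrmwl lfmp abdtz
Hunk 4: at line 4 remove [enuut,zrmwl] add [mvw] -> 8 lines: oxr iyake vim qfk pii mvw lfmp abdtz
Hunk 5: at line 2 remove [vim,qfk] add [riqk,vfdui] -> 8 lines: oxr iyake riqk vfdui pii mvw lfmp abdtz
Final line count: 8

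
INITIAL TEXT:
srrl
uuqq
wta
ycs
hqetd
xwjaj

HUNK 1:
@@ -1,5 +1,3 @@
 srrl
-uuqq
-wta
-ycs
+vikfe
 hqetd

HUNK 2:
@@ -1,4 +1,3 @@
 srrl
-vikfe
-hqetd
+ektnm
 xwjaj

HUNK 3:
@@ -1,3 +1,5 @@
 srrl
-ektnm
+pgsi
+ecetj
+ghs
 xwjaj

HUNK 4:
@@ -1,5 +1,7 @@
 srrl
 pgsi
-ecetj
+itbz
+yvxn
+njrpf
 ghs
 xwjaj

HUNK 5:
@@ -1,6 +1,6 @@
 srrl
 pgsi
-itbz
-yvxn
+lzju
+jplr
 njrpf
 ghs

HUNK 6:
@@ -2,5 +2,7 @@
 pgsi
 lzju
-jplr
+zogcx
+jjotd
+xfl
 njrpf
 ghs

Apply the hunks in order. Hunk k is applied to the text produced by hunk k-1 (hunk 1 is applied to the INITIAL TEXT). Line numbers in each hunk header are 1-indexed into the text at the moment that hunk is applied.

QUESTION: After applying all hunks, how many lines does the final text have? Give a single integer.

Answer: 9

Derivation:
Hunk 1: at line 1 remove [uuqq,wta,ycs] add [vikfe] -> 4 lines: srrl vikfe hqetd xwjaj
Hunk 2: at line 1 remove [vikfe,hqetd] add [ektnm] -> 3 lines: srrl ektnm xwjaj
Hunk 3: at line 1 remove [ektnm] add [pgsi,ecetj,ghs] -> 5 lines: srrl pgsi ecetj ghs xwjaj
Hunk 4: at line 1 remove [ecetj] add [itbz,yvxn,njrpf] -> 7 lines: srrl pgsi itbz yvxn njrpf ghs xwjaj
Hunk 5: at line 1 remove [itbz,yvxn] add [lzju,jplr] -> 7 lines: srrl pgsi lzju jplr njrpf ghs xwjaj
Hunk 6: at line 2 remove [jplr] add [zogcx,jjotd,xfl] -> 9 lines: srrl pgsi lzju zogcx jjotd xfl njrpf ghs xwjaj
Final line count: 9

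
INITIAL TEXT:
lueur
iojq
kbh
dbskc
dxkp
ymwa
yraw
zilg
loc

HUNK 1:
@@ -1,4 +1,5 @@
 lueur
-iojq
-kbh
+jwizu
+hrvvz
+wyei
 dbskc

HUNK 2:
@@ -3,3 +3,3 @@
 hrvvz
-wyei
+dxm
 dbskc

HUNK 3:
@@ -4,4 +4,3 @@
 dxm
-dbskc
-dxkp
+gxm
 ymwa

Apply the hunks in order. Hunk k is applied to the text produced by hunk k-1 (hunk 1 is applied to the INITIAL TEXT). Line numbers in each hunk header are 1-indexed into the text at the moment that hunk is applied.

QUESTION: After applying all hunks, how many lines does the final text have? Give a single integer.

Hunk 1: at line 1 remove [iojq,kbh] add [jwizu,hrvvz,wyei] -> 10 lines: lueur jwizu hrvvz wyei dbskc dxkp ymwa yraw zilg loc
Hunk 2: at line 3 remove [wyei] add [dxm] -> 10 lines: lueur jwizu hrvvz dxm dbskc dxkp ymwa yraw zilg loc
Hunk 3: at line 4 remove [dbskc,dxkp] add [gxm] -> 9 lines: lueur jwizu hrvvz dxm gxm ymwa yraw zilg loc
Final line count: 9

Answer: 9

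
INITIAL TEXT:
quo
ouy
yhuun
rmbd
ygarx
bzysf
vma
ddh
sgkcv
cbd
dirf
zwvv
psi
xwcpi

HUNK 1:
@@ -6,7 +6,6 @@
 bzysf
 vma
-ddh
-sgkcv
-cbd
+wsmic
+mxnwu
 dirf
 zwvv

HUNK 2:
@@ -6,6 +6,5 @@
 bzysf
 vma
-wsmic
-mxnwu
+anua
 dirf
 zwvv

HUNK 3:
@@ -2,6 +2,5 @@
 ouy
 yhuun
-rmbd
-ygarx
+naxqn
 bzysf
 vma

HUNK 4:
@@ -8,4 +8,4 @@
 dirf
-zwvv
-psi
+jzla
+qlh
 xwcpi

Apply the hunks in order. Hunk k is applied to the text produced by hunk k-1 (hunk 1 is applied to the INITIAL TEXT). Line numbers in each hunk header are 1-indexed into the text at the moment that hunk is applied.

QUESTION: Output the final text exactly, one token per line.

Answer: quo
ouy
yhuun
naxqn
bzysf
vma
anua
dirf
jzla
qlh
xwcpi

Derivation:
Hunk 1: at line 6 remove [ddh,sgkcv,cbd] add [wsmic,mxnwu] -> 13 lines: quo ouy yhuun rmbd ygarx bzysf vma wsmic mxnwu dirf zwvv psi xwcpi
Hunk 2: at line 6 remove [wsmic,mxnwu] add [anua] -> 12 lines: quo ouy yhuun rmbd ygarx bzysf vma anua dirf zwvv psi xwcpi
Hunk 3: at line 2 remove [rmbd,ygarx] add [naxqn] -> 11 lines: quo ouy yhuun naxqn bzysf vma anua dirf zwvv psi xwcpi
Hunk 4: at line 8 remove [zwvv,psi] add [jzla,qlh] -> 11 lines: quo ouy yhuun naxqn bzysf vma anua dirf jzla qlh xwcpi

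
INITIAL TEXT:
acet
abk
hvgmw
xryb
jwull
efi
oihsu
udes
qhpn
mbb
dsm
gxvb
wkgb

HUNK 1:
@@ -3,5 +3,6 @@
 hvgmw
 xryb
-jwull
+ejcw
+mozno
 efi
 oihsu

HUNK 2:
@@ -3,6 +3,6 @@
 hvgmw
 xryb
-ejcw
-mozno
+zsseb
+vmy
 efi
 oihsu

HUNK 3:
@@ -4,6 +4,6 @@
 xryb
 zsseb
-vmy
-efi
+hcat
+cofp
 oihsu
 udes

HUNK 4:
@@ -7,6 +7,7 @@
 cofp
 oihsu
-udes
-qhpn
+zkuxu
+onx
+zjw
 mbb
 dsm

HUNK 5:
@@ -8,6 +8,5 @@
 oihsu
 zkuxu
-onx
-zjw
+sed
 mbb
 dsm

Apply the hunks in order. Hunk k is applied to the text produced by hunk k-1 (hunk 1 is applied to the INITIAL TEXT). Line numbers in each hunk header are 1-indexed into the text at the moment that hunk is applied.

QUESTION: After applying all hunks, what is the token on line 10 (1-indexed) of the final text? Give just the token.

Answer: sed

Derivation:
Hunk 1: at line 3 remove [jwull] add [ejcw,mozno] -> 14 lines: acet abk hvgmw xryb ejcw mozno efi oihsu udes qhpn mbb dsm gxvb wkgb
Hunk 2: at line 3 remove [ejcw,mozno] add [zsseb,vmy] -> 14 lines: acet abk hvgmw xryb zsseb vmy efi oihsu udes qhpn mbb dsm gxvb wkgb
Hunk 3: at line 4 remove [vmy,efi] add [hcat,cofp] -> 14 lines: acet abk hvgmw xryb zsseb hcat cofp oihsu udes qhpn mbb dsm gxvb wkgb
Hunk 4: at line 7 remove [udes,qhpn] add [zkuxu,onx,zjw] -> 15 lines: acet abk hvgmw xryb zsseb hcat cofp oihsu zkuxu onx zjw mbb dsm gxvb wkgb
Hunk 5: at line 8 remove [onx,zjw] add [sed] -> 14 lines: acet abk hvgmw xryb zsseb hcat cofp oihsu zkuxu sed mbb dsm gxvb wkgb
Final line 10: sed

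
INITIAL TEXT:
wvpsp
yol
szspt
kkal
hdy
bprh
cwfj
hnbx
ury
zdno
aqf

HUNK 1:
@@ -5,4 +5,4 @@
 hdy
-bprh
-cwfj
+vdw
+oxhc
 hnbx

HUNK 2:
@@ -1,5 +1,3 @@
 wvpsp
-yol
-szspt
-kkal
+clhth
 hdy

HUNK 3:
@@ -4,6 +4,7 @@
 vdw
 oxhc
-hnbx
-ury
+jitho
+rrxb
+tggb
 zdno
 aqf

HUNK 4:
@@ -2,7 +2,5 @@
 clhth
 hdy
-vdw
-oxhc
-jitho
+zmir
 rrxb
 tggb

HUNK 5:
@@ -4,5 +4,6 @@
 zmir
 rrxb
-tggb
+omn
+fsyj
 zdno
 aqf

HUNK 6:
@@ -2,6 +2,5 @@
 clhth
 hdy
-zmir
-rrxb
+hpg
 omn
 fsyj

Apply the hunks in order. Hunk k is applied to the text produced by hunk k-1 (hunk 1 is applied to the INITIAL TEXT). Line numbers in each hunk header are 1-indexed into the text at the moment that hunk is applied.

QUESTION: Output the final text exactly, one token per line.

Answer: wvpsp
clhth
hdy
hpg
omn
fsyj
zdno
aqf

Derivation:
Hunk 1: at line 5 remove [bprh,cwfj] add [vdw,oxhc] -> 11 lines: wvpsp yol szspt kkal hdy vdw oxhc hnbx ury zdno aqf
Hunk 2: at line 1 remove [yol,szspt,kkal] add [clhth] -> 9 lines: wvpsp clhth hdy vdw oxhc hnbx ury zdno aqf
Hunk 3: at line 4 remove [hnbx,ury] add [jitho,rrxb,tggb] -> 10 lines: wvpsp clhth hdy vdw oxhc jitho rrxb tggb zdno aqf
Hunk 4: at line 2 remove [vdw,oxhc,jitho] add [zmir] -> 8 lines: wvpsp clhth hdy zmir rrxb tggb zdno aqf
Hunk 5: at line 4 remove [tggb] add [omn,fsyj] -> 9 lines: wvpsp clhth hdy zmir rrxb omn fsyj zdno aqf
Hunk 6: at line 2 remove [zmir,rrxb] add [hpg] -> 8 lines: wvpsp clhth hdy hpg omn fsyj zdno aqf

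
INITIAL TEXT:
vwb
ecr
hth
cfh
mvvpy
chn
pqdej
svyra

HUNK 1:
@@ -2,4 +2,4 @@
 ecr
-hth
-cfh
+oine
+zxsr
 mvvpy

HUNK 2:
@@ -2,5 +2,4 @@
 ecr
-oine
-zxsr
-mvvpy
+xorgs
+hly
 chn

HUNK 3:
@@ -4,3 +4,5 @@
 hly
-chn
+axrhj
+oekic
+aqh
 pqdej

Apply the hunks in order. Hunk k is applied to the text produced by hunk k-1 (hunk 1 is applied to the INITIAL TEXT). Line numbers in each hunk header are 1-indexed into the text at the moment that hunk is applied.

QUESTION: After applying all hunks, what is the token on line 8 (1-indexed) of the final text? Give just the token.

Answer: pqdej

Derivation:
Hunk 1: at line 2 remove [hth,cfh] add [oine,zxsr] -> 8 lines: vwb ecr oine zxsr mvvpy chn pqdej svyra
Hunk 2: at line 2 remove [oine,zxsr,mvvpy] add [xorgs,hly] -> 7 lines: vwb ecr xorgs hly chn pqdej svyra
Hunk 3: at line 4 remove [chn] add [axrhj,oekic,aqh] -> 9 lines: vwb ecr xorgs hly axrhj oekic aqh pqdej svyra
Final line 8: pqdej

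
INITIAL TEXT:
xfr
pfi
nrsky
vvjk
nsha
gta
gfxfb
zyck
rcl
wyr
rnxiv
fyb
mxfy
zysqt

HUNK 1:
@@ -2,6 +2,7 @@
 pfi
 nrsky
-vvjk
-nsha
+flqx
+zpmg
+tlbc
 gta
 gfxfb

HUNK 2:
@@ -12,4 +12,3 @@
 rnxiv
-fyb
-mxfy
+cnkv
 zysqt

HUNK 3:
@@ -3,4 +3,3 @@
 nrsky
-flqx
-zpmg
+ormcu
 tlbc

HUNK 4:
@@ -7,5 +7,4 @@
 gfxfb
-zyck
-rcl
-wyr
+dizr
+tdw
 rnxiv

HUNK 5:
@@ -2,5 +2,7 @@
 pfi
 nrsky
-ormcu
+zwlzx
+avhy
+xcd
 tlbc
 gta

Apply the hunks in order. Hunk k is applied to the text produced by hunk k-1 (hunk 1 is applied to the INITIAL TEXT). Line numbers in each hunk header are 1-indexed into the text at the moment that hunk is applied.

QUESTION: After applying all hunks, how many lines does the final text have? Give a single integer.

Hunk 1: at line 2 remove [vvjk,nsha] add [flqx,zpmg,tlbc] -> 15 lines: xfr pfi nrsky flqx zpmg tlbc gta gfxfb zyck rcl wyr rnxiv fyb mxfy zysqt
Hunk 2: at line 12 remove [fyb,mxfy] add [cnkv] -> 14 lines: xfr pfi nrsky flqx zpmg tlbc gta gfxfb zyck rcl wyr rnxiv cnkv zysqt
Hunk 3: at line 3 remove [flqx,zpmg] add [ormcu] -> 13 lines: xfr pfi nrsky ormcu tlbc gta gfxfb zyck rcl wyr rnxiv cnkv zysqt
Hunk 4: at line 7 remove [zyck,rcl,wyr] add [dizr,tdw] -> 12 lines: xfr pfi nrsky ormcu tlbc gta gfxfb dizr tdw rnxiv cnkv zysqt
Hunk 5: at line 2 remove [ormcu] add [zwlzx,avhy,xcd] -> 14 lines: xfr pfi nrsky zwlzx avhy xcd tlbc gta gfxfb dizr tdw rnxiv cnkv zysqt
Final line count: 14

Answer: 14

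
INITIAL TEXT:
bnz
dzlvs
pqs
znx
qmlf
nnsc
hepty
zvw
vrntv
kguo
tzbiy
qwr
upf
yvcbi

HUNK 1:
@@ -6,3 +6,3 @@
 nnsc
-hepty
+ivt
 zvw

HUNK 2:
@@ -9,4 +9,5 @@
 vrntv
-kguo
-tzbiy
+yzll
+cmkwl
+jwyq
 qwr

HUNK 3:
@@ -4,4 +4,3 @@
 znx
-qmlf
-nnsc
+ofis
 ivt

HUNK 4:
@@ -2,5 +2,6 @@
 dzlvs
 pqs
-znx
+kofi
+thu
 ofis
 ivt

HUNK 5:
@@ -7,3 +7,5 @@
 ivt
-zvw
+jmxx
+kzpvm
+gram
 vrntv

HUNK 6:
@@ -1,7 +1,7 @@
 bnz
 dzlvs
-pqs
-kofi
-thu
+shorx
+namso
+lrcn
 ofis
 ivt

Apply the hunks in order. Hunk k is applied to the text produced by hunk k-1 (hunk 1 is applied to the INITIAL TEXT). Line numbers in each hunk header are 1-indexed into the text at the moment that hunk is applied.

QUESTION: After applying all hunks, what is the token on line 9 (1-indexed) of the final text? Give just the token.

Hunk 1: at line 6 remove [hepty] add [ivt] -> 14 lines: bnz dzlvs pqs znx qmlf nnsc ivt zvw vrntv kguo tzbiy qwr upf yvcbi
Hunk 2: at line 9 remove [kguo,tzbiy] add [yzll,cmkwl,jwyq] -> 15 lines: bnz dzlvs pqs znx qmlf nnsc ivt zvw vrntv yzll cmkwl jwyq qwr upf yvcbi
Hunk 3: at line 4 remove [qmlf,nnsc] add [ofis] -> 14 lines: bnz dzlvs pqs znx ofis ivt zvw vrntv yzll cmkwl jwyq qwr upf yvcbi
Hunk 4: at line 2 remove [znx] add [kofi,thu] -> 15 lines: bnz dzlvs pqs kofi thu ofis ivt zvw vrntv yzll cmkwl jwyq qwr upf yvcbi
Hunk 5: at line 7 remove [zvw] add [jmxx,kzpvm,gram] -> 17 lines: bnz dzlvs pqs kofi thu ofis ivt jmxx kzpvm gram vrntv yzll cmkwl jwyq qwr upf yvcbi
Hunk 6: at line 1 remove [pqs,kofi,thu] add [shorx,namso,lrcn] -> 17 lines: bnz dzlvs shorx namso lrcn ofis ivt jmxx kzpvm gram vrntv yzll cmkwl jwyq qwr upf yvcbi
Final line 9: kzpvm

Answer: kzpvm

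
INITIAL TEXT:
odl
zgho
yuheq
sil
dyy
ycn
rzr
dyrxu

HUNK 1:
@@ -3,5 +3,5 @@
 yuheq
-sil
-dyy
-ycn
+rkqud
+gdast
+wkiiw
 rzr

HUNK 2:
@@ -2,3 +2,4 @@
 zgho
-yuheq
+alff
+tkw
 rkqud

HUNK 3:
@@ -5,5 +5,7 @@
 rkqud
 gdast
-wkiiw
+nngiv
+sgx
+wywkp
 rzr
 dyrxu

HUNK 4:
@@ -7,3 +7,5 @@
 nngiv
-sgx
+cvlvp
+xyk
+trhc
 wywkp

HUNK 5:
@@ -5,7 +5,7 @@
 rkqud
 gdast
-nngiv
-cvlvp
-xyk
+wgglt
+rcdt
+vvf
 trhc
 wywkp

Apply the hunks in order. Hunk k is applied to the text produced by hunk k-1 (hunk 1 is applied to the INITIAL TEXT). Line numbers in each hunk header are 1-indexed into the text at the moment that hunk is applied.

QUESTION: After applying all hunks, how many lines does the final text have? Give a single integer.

Answer: 13

Derivation:
Hunk 1: at line 3 remove [sil,dyy,ycn] add [rkqud,gdast,wkiiw] -> 8 lines: odl zgho yuheq rkqud gdast wkiiw rzr dyrxu
Hunk 2: at line 2 remove [yuheq] add [alff,tkw] -> 9 lines: odl zgho alff tkw rkqud gdast wkiiw rzr dyrxu
Hunk 3: at line 5 remove [wkiiw] add [nngiv,sgx,wywkp] -> 11 lines: odl zgho alff tkw rkqud gdast nngiv sgx wywkp rzr dyrxu
Hunk 4: at line 7 remove [sgx] add [cvlvp,xyk,trhc] -> 13 lines: odl zgho alff tkw rkqud gdast nngiv cvlvp xyk trhc wywkp rzr dyrxu
Hunk 5: at line 5 remove [nngiv,cvlvp,xyk] add [wgglt,rcdt,vvf] -> 13 lines: odl zgho alff tkw rkqud gdast wgglt rcdt vvf trhc wywkp rzr dyrxu
Final line count: 13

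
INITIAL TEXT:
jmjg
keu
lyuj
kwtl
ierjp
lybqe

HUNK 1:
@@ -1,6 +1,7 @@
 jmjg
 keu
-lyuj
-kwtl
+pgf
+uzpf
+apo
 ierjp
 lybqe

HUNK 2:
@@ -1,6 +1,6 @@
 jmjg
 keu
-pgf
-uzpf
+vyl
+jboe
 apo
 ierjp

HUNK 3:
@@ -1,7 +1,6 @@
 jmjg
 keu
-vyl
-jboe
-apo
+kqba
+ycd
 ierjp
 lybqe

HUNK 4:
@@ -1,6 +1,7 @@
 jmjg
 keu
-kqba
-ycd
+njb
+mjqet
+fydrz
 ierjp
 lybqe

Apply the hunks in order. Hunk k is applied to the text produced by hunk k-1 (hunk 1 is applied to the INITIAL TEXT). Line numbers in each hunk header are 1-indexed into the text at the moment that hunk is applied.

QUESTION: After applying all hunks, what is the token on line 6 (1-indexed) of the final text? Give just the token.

Answer: ierjp

Derivation:
Hunk 1: at line 1 remove [lyuj,kwtl] add [pgf,uzpf,apo] -> 7 lines: jmjg keu pgf uzpf apo ierjp lybqe
Hunk 2: at line 1 remove [pgf,uzpf] add [vyl,jboe] -> 7 lines: jmjg keu vyl jboe apo ierjp lybqe
Hunk 3: at line 1 remove [vyl,jboe,apo] add [kqba,ycd] -> 6 lines: jmjg keu kqba ycd ierjp lybqe
Hunk 4: at line 1 remove [kqba,ycd] add [njb,mjqet,fydrz] -> 7 lines: jmjg keu njb mjqet fydrz ierjp lybqe
Final line 6: ierjp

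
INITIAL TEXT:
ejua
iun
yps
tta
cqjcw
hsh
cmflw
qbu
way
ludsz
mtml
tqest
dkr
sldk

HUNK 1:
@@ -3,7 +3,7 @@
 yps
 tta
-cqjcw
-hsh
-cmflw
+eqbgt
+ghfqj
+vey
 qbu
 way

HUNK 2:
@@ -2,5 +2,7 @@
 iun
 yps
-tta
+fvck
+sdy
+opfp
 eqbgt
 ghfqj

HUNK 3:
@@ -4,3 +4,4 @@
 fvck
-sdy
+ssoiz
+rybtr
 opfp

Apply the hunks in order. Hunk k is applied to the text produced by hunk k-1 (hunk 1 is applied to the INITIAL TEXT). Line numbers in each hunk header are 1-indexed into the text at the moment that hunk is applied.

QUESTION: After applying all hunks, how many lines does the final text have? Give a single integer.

Answer: 17

Derivation:
Hunk 1: at line 3 remove [cqjcw,hsh,cmflw] add [eqbgt,ghfqj,vey] -> 14 lines: ejua iun yps tta eqbgt ghfqj vey qbu way ludsz mtml tqest dkr sldk
Hunk 2: at line 2 remove [tta] add [fvck,sdy,opfp] -> 16 lines: ejua iun yps fvck sdy opfp eqbgt ghfqj vey qbu way ludsz mtml tqest dkr sldk
Hunk 3: at line 4 remove [sdy] add [ssoiz,rybtr] -> 17 lines: ejua iun yps fvck ssoiz rybtr opfp eqbgt ghfqj vey qbu way ludsz mtml tqest dkr sldk
Final line count: 17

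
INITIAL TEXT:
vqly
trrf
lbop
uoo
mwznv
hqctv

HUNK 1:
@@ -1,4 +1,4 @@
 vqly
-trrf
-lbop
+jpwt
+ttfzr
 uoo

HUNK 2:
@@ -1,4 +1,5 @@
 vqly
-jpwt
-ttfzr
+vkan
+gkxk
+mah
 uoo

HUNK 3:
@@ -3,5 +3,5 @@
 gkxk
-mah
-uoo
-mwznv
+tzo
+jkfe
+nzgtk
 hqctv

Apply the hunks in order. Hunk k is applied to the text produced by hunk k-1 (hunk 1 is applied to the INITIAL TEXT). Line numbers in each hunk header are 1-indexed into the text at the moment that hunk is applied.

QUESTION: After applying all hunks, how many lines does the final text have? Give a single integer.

Answer: 7

Derivation:
Hunk 1: at line 1 remove [trrf,lbop] add [jpwt,ttfzr] -> 6 lines: vqly jpwt ttfzr uoo mwznv hqctv
Hunk 2: at line 1 remove [jpwt,ttfzr] add [vkan,gkxk,mah] -> 7 lines: vqly vkan gkxk mah uoo mwznv hqctv
Hunk 3: at line 3 remove [mah,uoo,mwznv] add [tzo,jkfe,nzgtk] -> 7 lines: vqly vkan gkxk tzo jkfe nzgtk hqctv
Final line count: 7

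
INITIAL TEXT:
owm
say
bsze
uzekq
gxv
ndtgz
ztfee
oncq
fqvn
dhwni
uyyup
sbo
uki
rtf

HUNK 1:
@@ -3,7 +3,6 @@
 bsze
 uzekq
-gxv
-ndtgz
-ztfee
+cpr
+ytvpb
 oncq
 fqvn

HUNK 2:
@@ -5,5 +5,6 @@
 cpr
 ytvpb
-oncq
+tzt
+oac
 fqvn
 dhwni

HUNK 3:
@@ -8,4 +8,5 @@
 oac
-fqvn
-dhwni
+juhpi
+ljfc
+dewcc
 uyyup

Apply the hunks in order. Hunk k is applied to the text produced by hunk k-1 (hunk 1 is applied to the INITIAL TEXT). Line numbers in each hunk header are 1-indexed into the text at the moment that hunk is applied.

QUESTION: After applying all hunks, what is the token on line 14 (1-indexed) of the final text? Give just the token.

Hunk 1: at line 3 remove [gxv,ndtgz,ztfee] add [cpr,ytvpb] -> 13 lines: owm say bsze uzekq cpr ytvpb oncq fqvn dhwni uyyup sbo uki rtf
Hunk 2: at line 5 remove [oncq] add [tzt,oac] -> 14 lines: owm say bsze uzekq cpr ytvpb tzt oac fqvn dhwni uyyup sbo uki rtf
Hunk 3: at line 8 remove [fqvn,dhwni] add [juhpi,ljfc,dewcc] -> 15 lines: owm say bsze uzekq cpr ytvpb tzt oac juhpi ljfc dewcc uyyup sbo uki rtf
Final line 14: uki

Answer: uki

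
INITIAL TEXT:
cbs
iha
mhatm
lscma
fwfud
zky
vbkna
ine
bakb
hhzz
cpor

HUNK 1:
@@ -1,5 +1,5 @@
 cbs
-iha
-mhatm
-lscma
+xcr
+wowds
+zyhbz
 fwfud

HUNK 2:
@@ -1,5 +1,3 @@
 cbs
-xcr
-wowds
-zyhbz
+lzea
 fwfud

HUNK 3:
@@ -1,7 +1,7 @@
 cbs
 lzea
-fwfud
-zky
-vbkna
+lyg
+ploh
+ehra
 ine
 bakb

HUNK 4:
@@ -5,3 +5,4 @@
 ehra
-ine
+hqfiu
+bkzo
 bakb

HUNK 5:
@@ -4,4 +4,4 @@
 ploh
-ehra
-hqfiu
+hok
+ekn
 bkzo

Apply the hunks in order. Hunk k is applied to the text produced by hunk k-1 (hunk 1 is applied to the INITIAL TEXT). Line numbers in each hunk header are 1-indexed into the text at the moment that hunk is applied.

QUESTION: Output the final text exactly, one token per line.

Answer: cbs
lzea
lyg
ploh
hok
ekn
bkzo
bakb
hhzz
cpor

Derivation:
Hunk 1: at line 1 remove [iha,mhatm,lscma] add [xcr,wowds,zyhbz] -> 11 lines: cbs xcr wowds zyhbz fwfud zky vbkna ine bakb hhzz cpor
Hunk 2: at line 1 remove [xcr,wowds,zyhbz] add [lzea] -> 9 lines: cbs lzea fwfud zky vbkna ine bakb hhzz cpor
Hunk 3: at line 1 remove [fwfud,zky,vbkna] add [lyg,ploh,ehra] -> 9 lines: cbs lzea lyg ploh ehra ine bakb hhzz cpor
Hunk 4: at line 5 remove [ine] add [hqfiu,bkzo] -> 10 lines: cbs lzea lyg ploh ehra hqfiu bkzo bakb hhzz cpor
Hunk 5: at line 4 remove [ehra,hqfiu] add [hok,ekn] -> 10 lines: cbs lzea lyg ploh hok ekn bkzo bakb hhzz cpor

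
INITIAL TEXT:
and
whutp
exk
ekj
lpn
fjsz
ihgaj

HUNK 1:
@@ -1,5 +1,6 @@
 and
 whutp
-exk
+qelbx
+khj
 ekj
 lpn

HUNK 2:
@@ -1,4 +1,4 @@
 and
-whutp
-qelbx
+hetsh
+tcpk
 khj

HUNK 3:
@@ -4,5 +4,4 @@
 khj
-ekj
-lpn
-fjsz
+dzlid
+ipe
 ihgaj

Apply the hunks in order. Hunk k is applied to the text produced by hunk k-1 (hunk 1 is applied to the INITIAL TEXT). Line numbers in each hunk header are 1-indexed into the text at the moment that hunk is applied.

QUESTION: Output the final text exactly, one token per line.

Hunk 1: at line 1 remove [exk] add [qelbx,khj] -> 8 lines: and whutp qelbx khj ekj lpn fjsz ihgaj
Hunk 2: at line 1 remove [whutp,qelbx] add [hetsh,tcpk] -> 8 lines: and hetsh tcpk khj ekj lpn fjsz ihgaj
Hunk 3: at line 4 remove [ekj,lpn,fjsz] add [dzlid,ipe] -> 7 lines: and hetsh tcpk khj dzlid ipe ihgaj

Answer: and
hetsh
tcpk
khj
dzlid
ipe
ihgaj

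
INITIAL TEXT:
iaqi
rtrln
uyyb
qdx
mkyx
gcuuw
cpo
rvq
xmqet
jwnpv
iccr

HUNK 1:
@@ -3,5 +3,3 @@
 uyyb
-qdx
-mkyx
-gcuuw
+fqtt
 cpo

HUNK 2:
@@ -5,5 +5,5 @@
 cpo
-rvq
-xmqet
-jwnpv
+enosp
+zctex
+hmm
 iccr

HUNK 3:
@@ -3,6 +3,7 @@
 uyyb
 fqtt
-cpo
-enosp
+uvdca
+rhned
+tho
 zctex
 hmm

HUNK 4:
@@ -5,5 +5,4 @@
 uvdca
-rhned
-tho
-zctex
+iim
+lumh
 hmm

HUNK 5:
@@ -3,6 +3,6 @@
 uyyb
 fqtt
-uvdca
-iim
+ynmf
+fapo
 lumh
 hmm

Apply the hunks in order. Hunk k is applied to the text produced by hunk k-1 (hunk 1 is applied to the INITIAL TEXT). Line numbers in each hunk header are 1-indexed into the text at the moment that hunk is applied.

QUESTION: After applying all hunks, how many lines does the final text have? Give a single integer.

Hunk 1: at line 3 remove [qdx,mkyx,gcuuw] add [fqtt] -> 9 lines: iaqi rtrln uyyb fqtt cpo rvq xmqet jwnpv iccr
Hunk 2: at line 5 remove [rvq,xmqet,jwnpv] add [enosp,zctex,hmm] -> 9 lines: iaqi rtrln uyyb fqtt cpo enosp zctex hmm iccr
Hunk 3: at line 3 remove [cpo,enosp] add [uvdca,rhned,tho] -> 10 lines: iaqi rtrln uyyb fqtt uvdca rhned tho zctex hmm iccr
Hunk 4: at line 5 remove [rhned,tho,zctex] add [iim,lumh] -> 9 lines: iaqi rtrln uyyb fqtt uvdca iim lumh hmm iccr
Hunk 5: at line 3 remove [uvdca,iim] add [ynmf,fapo] -> 9 lines: iaqi rtrln uyyb fqtt ynmf fapo lumh hmm iccr
Final line count: 9

Answer: 9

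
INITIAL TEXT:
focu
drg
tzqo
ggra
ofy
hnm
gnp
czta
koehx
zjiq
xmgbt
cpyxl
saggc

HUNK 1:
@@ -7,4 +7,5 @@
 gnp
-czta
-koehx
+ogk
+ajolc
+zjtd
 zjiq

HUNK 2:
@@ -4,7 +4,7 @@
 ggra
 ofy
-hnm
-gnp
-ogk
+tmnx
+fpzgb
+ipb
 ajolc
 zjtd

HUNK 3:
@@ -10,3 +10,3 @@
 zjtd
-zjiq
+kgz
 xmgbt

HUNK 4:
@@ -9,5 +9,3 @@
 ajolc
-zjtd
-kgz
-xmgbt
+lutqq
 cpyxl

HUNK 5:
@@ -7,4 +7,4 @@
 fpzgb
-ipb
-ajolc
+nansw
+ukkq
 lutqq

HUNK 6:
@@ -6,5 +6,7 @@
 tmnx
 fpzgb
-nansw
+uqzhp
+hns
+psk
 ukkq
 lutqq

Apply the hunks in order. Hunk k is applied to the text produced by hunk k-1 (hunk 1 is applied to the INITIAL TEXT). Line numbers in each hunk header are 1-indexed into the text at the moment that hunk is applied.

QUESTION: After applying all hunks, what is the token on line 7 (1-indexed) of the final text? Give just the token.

Hunk 1: at line 7 remove [czta,koehx] add [ogk,ajolc,zjtd] -> 14 lines: focu drg tzqo ggra ofy hnm gnp ogk ajolc zjtd zjiq xmgbt cpyxl saggc
Hunk 2: at line 4 remove [hnm,gnp,ogk] add [tmnx,fpzgb,ipb] -> 14 lines: focu drg tzqo ggra ofy tmnx fpzgb ipb ajolc zjtd zjiq xmgbt cpyxl saggc
Hunk 3: at line 10 remove [zjiq] add [kgz] -> 14 lines: focu drg tzqo ggra ofy tmnx fpzgb ipb ajolc zjtd kgz xmgbt cpyxl saggc
Hunk 4: at line 9 remove [zjtd,kgz,xmgbt] add [lutqq] -> 12 lines: focu drg tzqo ggra ofy tmnx fpzgb ipb ajolc lutqq cpyxl saggc
Hunk 5: at line 7 remove [ipb,ajolc] add [nansw,ukkq] -> 12 lines: focu drg tzqo ggra ofy tmnx fpzgb nansw ukkq lutqq cpyxl saggc
Hunk 6: at line 6 remove [nansw] add [uqzhp,hns,psk] -> 14 lines: focu drg tzqo ggra ofy tmnx fpzgb uqzhp hns psk ukkq lutqq cpyxl saggc
Final line 7: fpzgb

Answer: fpzgb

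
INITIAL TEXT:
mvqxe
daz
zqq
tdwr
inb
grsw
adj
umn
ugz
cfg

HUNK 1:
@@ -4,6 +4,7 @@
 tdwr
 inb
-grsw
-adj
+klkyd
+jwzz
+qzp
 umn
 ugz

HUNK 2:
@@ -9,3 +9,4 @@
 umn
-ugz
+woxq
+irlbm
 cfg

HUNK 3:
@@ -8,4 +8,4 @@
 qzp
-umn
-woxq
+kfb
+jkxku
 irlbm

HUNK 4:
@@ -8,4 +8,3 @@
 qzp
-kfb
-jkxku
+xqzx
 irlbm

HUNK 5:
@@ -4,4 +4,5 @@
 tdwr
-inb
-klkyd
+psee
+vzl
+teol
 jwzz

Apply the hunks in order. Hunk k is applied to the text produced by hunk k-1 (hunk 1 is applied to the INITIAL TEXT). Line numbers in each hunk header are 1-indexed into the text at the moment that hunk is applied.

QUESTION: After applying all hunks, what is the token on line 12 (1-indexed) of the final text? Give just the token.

Answer: cfg

Derivation:
Hunk 1: at line 4 remove [grsw,adj] add [klkyd,jwzz,qzp] -> 11 lines: mvqxe daz zqq tdwr inb klkyd jwzz qzp umn ugz cfg
Hunk 2: at line 9 remove [ugz] add [woxq,irlbm] -> 12 lines: mvqxe daz zqq tdwr inb klkyd jwzz qzp umn woxq irlbm cfg
Hunk 3: at line 8 remove [umn,woxq] add [kfb,jkxku] -> 12 lines: mvqxe daz zqq tdwr inb klkyd jwzz qzp kfb jkxku irlbm cfg
Hunk 4: at line 8 remove [kfb,jkxku] add [xqzx] -> 11 lines: mvqxe daz zqq tdwr inb klkyd jwzz qzp xqzx irlbm cfg
Hunk 5: at line 4 remove [inb,klkyd] add [psee,vzl,teol] -> 12 lines: mvqxe daz zqq tdwr psee vzl teol jwzz qzp xqzx irlbm cfg
Final line 12: cfg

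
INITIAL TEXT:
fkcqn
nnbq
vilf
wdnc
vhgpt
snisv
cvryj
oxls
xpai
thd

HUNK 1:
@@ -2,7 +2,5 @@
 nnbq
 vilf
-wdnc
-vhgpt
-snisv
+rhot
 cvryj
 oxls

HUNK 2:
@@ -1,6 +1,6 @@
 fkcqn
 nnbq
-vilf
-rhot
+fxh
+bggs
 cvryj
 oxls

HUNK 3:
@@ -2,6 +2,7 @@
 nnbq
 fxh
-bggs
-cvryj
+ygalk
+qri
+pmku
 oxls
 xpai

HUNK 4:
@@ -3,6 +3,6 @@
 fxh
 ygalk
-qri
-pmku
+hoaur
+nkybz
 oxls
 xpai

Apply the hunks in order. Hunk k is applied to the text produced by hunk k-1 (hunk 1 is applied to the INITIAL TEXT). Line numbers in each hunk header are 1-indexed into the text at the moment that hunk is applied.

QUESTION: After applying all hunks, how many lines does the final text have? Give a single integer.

Answer: 9

Derivation:
Hunk 1: at line 2 remove [wdnc,vhgpt,snisv] add [rhot] -> 8 lines: fkcqn nnbq vilf rhot cvryj oxls xpai thd
Hunk 2: at line 1 remove [vilf,rhot] add [fxh,bggs] -> 8 lines: fkcqn nnbq fxh bggs cvryj oxls xpai thd
Hunk 3: at line 2 remove [bggs,cvryj] add [ygalk,qri,pmku] -> 9 lines: fkcqn nnbq fxh ygalk qri pmku oxls xpai thd
Hunk 4: at line 3 remove [qri,pmku] add [hoaur,nkybz] -> 9 lines: fkcqn nnbq fxh ygalk hoaur nkybz oxls xpai thd
Final line count: 9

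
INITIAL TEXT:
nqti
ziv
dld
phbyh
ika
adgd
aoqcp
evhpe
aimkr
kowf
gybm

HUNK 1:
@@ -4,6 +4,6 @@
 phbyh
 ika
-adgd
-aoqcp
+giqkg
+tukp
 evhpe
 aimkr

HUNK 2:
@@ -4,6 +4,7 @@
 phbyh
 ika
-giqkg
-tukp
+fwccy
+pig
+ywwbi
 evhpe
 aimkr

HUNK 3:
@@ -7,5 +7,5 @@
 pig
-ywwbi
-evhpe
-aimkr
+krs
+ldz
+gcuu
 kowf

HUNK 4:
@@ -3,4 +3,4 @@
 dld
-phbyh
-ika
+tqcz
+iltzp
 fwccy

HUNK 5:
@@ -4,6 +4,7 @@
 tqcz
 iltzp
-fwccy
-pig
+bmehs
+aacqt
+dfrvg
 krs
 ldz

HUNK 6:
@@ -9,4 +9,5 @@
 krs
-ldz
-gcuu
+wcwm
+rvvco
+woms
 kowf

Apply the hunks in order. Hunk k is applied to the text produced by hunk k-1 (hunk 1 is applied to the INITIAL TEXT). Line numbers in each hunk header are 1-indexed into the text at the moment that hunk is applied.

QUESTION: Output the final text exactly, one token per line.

Answer: nqti
ziv
dld
tqcz
iltzp
bmehs
aacqt
dfrvg
krs
wcwm
rvvco
woms
kowf
gybm

Derivation:
Hunk 1: at line 4 remove [adgd,aoqcp] add [giqkg,tukp] -> 11 lines: nqti ziv dld phbyh ika giqkg tukp evhpe aimkr kowf gybm
Hunk 2: at line 4 remove [giqkg,tukp] add [fwccy,pig,ywwbi] -> 12 lines: nqti ziv dld phbyh ika fwccy pig ywwbi evhpe aimkr kowf gybm
Hunk 3: at line 7 remove [ywwbi,evhpe,aimkr] add [krs,ldz,gcuu] -> 12 lines: nqti ziv dld phbyh ika fwccy pig krs ldz gcuu kowf gybm
Hunk 4: at line 3 remove [phbyh,ika] add [tqcz,iltzp] -> 12 lines: nqti ziv dld tqcz iltzp fwccy pig krs ldz gcuu kowf gybm
Hunk 5: at line 4 remove [fwccy,pig] add [bmehs,aacqt,dfrvg] -> 13 lines: nqti ziv dld tqcz iltzp bmehs aacqt dfrvg krs ldz gcuu kowf gybm
Hunk 6: at line 9 remove [ldz,gcuu] add [wcwm,rvvco,woms] -> 14 lines: nqti ziv dld tqcz iltzp bmehs aacqt dfrvg krs wcwm rvvco woms kowf gybm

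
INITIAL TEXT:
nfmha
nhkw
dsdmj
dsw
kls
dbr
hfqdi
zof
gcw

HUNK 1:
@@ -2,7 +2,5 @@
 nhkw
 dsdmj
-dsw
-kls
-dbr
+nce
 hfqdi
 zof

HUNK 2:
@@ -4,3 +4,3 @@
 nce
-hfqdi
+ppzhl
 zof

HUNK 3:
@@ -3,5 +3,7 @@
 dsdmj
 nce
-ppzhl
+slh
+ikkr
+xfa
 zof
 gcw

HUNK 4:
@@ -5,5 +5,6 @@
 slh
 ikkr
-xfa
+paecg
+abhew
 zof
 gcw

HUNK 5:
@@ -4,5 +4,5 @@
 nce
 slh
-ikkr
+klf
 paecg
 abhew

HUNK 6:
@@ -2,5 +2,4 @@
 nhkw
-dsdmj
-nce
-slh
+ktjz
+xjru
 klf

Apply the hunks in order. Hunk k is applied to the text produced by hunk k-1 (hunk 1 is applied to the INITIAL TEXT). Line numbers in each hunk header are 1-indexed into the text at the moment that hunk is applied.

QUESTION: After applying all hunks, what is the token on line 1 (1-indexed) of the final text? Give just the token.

Hunk 1: at line 2 remove [dsw,kls,dbr] add [nce] -> 7 lines: nfmha nhkw dsdmj nce hfqdi zof gcw
Hunk 2: at line 4 remove [hfqdi] add [ppzhl] -> 7 lines: nfmha nhkw dsdmj nce ppzhl zof gcw
Hunk 3: at line 3 remove [ppzhl] add [slh,ikkr,xfa] -> 9 lines: nfmha nhkw dsdmj nce slh ikkr xfa zof gcw
Hunk 4: at line 5 remove [xfa] add [paecg,abhew] -> 10 lines: nfmha nhkw dsdmj nce slh ikkr paecg abhew zof gcw
Hunk 5: at line 4 remove [ikkr] add [klf] -> 10 lines: nfmha nhkw dsdmj nce slh klf paecg abhew zof gcw
Hunk 6: at line 2 remove [dsdmj,nce,slh] add [ktjz,xjru] -> 9 lines: nfmha nhkw ktjz xjru klf paecg abhew zof gcw
Final line 1: nfmha

Answer: nfmha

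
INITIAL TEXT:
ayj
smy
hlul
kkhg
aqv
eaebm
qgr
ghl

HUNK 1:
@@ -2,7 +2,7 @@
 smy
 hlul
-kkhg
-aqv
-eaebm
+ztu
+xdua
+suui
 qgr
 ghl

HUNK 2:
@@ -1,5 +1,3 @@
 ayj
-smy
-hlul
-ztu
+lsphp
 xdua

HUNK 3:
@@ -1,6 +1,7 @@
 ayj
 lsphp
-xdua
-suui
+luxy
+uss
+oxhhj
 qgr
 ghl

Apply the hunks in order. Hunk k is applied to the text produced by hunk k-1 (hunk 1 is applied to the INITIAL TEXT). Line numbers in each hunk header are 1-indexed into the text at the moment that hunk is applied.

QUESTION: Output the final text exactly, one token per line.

Answer: ayj
lsphp
luxy
uss
oxhhj
qgr
ghl

Derivation:
Hunk 1: at line 2 remove [kkhg,aqv,eaebm] add [ztu,xdua,suui] -> 8 lines: ayj smy hlul ztu xdua suui qgr ghl
Hunk 2: at line 1 remove [smy,hlul,ztu] add [lsphp] -> 6 lines: ayj lsphp xdua suui qgr ghl
Hunk 3: at line 1 remove [xdua,suui] add [luxy,uss,oxhhj] -> 7 lines: ayj lsphp luxy uss oxhhj qgr ghl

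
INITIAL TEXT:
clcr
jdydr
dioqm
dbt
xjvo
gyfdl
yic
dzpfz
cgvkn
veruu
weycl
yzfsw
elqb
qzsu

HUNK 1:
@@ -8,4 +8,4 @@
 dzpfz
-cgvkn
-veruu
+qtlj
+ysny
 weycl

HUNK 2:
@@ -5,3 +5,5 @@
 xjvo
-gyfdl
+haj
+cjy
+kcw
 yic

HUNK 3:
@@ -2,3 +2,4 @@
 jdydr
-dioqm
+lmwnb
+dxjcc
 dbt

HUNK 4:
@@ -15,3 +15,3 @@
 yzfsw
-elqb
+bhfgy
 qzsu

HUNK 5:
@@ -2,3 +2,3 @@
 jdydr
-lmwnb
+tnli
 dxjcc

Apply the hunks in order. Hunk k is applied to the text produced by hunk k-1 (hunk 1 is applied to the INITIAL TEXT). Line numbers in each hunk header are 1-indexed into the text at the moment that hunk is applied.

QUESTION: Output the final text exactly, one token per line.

Hunk 1: at line 8 remove [cgvkn,veruu] add [qtlj,ysny] -> 14 lines: clcr jdydr dioqm dbt xjvo gyfdl yic dzpfz qtlj ysny weycl yzfsw elqb qzsu
Hunk 2: at line 5 remove [gyfdl] add [haj,cjy,kcw] -> 16 lines: clcr jdydr dioqm dbt xjvo haj cjy kcw yic dzpfz qtlj ysny weycl yzfsw elqb qzsu
Hunk 3: at line 2 remove [dioqm] add [lmwnb,dxjcc] -> 17 lines: clcr jdydr lmwnb dxjcc dbt xjvo haj cjy kcw yic dzpfz qtlj ysny weycl yzfsw elqb qzsu
Hunk 4: at line 15 remove [elqb] add [bhfgy] -> 17 lines: clcr jdydr lmwnb dxjcc dbt xjvo haj cjy kcw yic dzpfz qtlj ysny weycl yzfsw bhfgy qzsu
Hunk 5: at line 2 remove [lmwnb] add [tnli] -> 17 lines: clcr jdydr tnli dxjcc dbt xjvo haj cjy kcw yic dzpfz qtlj ysny weycl yzfsw bhfgy qzsu

Answer: clcr
jdydr
tnli
dxjcc
dbt
xjvo
haj
cjy
kcw
yic
dzpfz
qtlj
ysny
weycl
yzfsw
bhfgy
qzsu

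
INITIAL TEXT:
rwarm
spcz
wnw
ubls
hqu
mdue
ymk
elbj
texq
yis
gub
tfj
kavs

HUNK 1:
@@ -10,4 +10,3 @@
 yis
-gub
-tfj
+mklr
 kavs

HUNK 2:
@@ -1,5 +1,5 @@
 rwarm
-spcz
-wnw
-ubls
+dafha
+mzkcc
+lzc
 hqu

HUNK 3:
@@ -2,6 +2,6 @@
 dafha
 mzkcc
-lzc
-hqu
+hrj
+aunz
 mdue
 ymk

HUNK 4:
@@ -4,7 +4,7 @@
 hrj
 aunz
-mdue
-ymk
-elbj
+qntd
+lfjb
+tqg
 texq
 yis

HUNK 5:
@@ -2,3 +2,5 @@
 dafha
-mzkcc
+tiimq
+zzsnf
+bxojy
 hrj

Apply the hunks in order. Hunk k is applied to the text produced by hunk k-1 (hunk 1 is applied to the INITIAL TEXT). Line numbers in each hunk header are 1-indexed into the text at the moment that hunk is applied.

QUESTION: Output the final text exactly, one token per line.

Hunk 1: at line 10 remove [gub,tfj] add [mklr] -> 12 lines: rwarm spcz wnw ubls hqu mdue ymk elbj texq yis mklr kavs
Hunk 2: at line 1 remove [spcz,wnw,ubls] add [dafha,mzkcc,lzc] -> 12 lines: rwarm dafha mzkcc lzc hqu mdue ymk elbj texq yis mklr kavs
Hunk 3: at line 2 remove [lzc,hqu] add [hrj,aunz] -> 12 lines: rwarm dafha mzkcc hrj aunz mdue ymk elbj texq yis mklr kavs
Hunk 4: at line 4 remove [mdue,ymk,elbj] add [qntd,lfjb,tqg] -> 12 lines: rwarm dafha mzkcc hrj aunz qntd lfjb tqg texq yis mklr kavs
Hunk 5: at line 2 remove [mzkcc] add [tiimq,zzsnf,bxojy] -> 14 lines: rwarm dafha tiimq zzsnf bxojy hrj aunz qntd lfjb tqg texq yis mklr kavs

Answer: rwarm
dafha
tiimq
zzsnf
bxojy
hrj
aunz
qntd
lfjb
tqg
texq
yis
mklr
kavs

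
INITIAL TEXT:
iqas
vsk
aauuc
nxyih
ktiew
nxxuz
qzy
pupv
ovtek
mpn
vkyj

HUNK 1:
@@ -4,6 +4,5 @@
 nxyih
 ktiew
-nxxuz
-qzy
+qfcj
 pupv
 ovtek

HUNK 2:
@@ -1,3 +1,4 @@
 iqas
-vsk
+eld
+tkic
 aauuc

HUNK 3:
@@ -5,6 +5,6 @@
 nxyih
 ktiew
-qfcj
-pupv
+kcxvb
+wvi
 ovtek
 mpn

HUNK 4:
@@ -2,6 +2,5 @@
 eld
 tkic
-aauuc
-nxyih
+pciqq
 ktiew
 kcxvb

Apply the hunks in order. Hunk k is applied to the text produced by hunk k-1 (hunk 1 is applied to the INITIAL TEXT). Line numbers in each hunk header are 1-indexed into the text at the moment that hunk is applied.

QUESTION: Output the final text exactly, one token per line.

Answer: iqas
eld
tkic
pciqq
ktiew
kcxvb
wvi
ovtek
mpn
vkyj

Derivation:
Hunk 1: at line 4 remove [nxxuz,qzy] add [qfcj] -> 10 lines: iqas vsk aauuc nxyih ktiew qfcj pupv ovtek mpn vkyj
Hunk 2: at line 1 remove [vsk] add [eld,tkic] -> 11 lines: iqas eld tkic aauuc nxyih ktiew qfcj pupv ovtek mpn vkyj
Hunk 3: at line 5 remove [qfcj,pupv] add [kcxvb,wvi] -> 11 lines: iqas eld tkic aauuc nxyih ktiew kcxvb wvi ovtek mpn vkyj
Hunk 4: at line 2 remove [aauuc,nxyih] add [pciqq] -> 10 lines: iqas eld tkic pciqq ktiew kcxvb wvi ovtek mpn vkyj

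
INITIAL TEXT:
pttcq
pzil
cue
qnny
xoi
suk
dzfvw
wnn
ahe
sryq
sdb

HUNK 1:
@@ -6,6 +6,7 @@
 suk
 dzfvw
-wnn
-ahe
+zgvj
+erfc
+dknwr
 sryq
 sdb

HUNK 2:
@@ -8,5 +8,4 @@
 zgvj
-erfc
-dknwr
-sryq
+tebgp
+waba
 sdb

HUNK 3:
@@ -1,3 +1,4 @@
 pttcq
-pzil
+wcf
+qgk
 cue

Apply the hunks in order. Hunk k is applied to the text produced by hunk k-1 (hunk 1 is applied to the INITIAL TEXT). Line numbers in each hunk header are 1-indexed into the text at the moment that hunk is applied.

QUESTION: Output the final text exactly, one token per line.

Hunk 1: at line 6 remove [wnn,ahe] add [zgvj,erfc,dknwr] -> 12 lines: pttcq pzil cue qnny xoi suk dzfvw zgvj erfc dknwr sryq sdb
Hunk 2: at line 8 remove [erfc,dknwr,sryq] add [tebgp,waba] -> 11 lines: pttcq pzil cue qnny xoi suk dzfvw zgvj tebgp waba sdb
Hunk 3: at line 1 remove [pzil] add [wcf,qgk] -> 12 lines: pttcq wcf qgk cue qnny xoi suk dzfvw zgvj tebgp waba sdb

Answer: pttcq
wcf
qgk
cue
qnny
xoi
suk
dzfvw
zgvj
tebgp
waba
sdb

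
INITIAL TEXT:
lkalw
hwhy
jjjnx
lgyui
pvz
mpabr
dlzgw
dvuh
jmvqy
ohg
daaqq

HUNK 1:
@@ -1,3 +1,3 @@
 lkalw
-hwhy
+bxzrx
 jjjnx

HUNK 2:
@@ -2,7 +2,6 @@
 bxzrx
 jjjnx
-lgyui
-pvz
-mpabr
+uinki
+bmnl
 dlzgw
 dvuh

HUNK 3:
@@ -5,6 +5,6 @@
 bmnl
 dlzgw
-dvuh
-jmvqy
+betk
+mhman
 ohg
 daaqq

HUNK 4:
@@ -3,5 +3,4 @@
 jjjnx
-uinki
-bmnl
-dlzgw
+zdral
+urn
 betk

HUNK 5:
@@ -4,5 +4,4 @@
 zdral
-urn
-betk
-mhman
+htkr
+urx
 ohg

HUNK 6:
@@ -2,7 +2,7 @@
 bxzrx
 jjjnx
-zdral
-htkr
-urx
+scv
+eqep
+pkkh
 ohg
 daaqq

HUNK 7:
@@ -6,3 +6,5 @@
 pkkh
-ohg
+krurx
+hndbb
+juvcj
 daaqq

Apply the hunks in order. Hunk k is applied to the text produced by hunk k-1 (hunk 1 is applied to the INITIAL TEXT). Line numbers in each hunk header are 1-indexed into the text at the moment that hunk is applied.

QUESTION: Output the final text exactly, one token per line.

Hunk 1: at line 1 remove [hwhy] add [bxzrx] -> 11 lines: lkalw bxzrx jjjnx lgyui pvz mpabr dlzgw dvuh jmvqy ohg daaqq
Hunk 2: at line 2 remove [lgyui,pvz,mpabr] add [uinki,bmnl] -> 10 lines: lkalw bxzrx jjjnx uinki bmnl dlzgw dvuh jmvqy ohg daaqq
Hunk 3: at line 5 remove [dvuh,jmvqy] add [betk,mhman] -> 10 lines: lkalw bxzrx jjjnx uinki bmnl dlzgw betk mhman ohg daaqq
Hunk 4: at line 3 remove [uinki,bmnl,dlzgw] add [zdral,urn] -> 9 lines: lkalw bxzrx jjjnx zdral urn betk mhman ohg daaqq
Hunk 5: at line 4 remove [urn,betk,mhman] add [htkr,urx] -> 8 lines: lkalw bxzrx jjjnx zdral htkr urx ohg daaqq
Hunk 6: at line 2 remove [zdral,htkr,urx] add [scv,eqep,pkkh] -> 8 lines: lkalw bxzrx jjjnx scv eqep pkkh ohg daaqq
Hunk 7: at line 6 remove [ohg] add [krurx,hndbb,juvcj] -> 10 lines: lkalw bxzrx jjjnx scv eqep pkkh krurx hndbb juvcj daaqq

Answer: lkalw
bxzrx
jjjnx
scv
eqep
pkkh
krurx
hndbb
juvcj
daaqq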